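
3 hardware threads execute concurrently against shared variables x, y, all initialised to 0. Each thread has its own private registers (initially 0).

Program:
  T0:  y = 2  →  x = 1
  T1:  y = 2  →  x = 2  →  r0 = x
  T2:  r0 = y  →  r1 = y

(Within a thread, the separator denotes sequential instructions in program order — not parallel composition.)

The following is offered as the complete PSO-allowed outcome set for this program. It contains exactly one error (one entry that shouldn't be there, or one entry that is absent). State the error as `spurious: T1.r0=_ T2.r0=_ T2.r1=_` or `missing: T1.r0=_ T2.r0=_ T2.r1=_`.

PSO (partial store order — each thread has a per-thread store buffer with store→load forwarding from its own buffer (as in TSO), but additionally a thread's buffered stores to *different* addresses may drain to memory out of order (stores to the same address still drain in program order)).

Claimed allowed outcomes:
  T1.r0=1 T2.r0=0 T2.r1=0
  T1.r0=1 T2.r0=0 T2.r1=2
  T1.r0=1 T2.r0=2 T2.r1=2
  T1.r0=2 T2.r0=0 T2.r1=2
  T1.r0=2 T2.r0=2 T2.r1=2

missing: T1.r0=2 T2.r0=0 T2.r1=0

outcome vector order: (T1.r0,T2.r0,T2.r1)
[PSO] allowed = {100; 102; 122; 200; 202; 222}
PSO∖claimed = {200}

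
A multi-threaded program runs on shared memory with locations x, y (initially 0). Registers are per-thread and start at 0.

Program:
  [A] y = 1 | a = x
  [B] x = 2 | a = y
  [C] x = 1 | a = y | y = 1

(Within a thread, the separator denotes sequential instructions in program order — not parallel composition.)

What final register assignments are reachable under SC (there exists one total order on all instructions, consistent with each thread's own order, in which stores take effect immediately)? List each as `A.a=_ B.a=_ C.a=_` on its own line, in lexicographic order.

A.a=0 B.a=1 C.a=1
A.a=1 B.a=0 C.a=0
A.a=1 B.a=0 C.a=1
A.a=1 B.a=1 C.a=0
A.a=1 B.a=1 C.a=1
A.a=2 B.a=0 C.a=0
A.a=2 B.a=0 C.a=1
A.a=2 B.a=1 C.a=0
A.a=2 B.a=1 C.a=1

outcome vector order: (A.a,B.a,C.a)
|SC outcomes| = 9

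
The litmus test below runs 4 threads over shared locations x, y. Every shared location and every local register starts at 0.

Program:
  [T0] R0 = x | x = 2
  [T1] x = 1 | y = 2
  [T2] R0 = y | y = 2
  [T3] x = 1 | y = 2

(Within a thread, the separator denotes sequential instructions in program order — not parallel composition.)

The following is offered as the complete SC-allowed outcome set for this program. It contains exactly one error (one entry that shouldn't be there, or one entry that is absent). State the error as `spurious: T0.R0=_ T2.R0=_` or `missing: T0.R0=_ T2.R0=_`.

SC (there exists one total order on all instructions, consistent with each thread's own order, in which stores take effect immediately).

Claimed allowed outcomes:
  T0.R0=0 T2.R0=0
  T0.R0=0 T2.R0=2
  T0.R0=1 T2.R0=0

missing: T0.R0=1 T2.R0=2

outcome vector order: (T0.R0,T2.R0)
[SC] allowed = {(0,0), (0,2), (1,0), (1,2)}
SC∖claimed = {(1,2)}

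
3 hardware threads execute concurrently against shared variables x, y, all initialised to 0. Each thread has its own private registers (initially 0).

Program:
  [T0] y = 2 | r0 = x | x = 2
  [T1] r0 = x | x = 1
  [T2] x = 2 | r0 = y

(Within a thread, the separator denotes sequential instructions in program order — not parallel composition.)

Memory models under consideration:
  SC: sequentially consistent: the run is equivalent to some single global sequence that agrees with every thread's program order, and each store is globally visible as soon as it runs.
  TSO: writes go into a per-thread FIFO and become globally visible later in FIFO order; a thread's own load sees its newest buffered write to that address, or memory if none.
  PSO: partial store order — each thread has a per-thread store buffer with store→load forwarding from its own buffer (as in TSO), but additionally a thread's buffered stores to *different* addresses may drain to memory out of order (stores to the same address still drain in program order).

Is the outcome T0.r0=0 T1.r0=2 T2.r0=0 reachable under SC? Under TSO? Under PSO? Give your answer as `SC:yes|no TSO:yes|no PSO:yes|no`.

SC:no TSO:yes PSO:yes

outcome vector order: (T0.r0,T1.r0,T2.r0)
SC: 10 outcomes — {(0,0,2) (0,2,2) (1,0,0) (1,0,2) (1,2,0) (1,2,2) (2,0,0) (2,0,2) (2,2,0) (2,2,2)}
TSO: 12 outcomes — {(0,0,0) (0,0,2) (0,2,0) (0,2,2) (1,0,0) (1,0,2) (1,2,0) (1,2,2) (2,0,0) (2,0,2) (2,2,0) (2,2,2)}
PSO: 12 outcomes — {(0,0,0) (0,0,2) (0,2,0) (0,2,2) (1,0,0) (1,0,2) (1,2,0) (1,2,2) (2,0,0) (2,0,2) (2,2,0) (2,2,2)}
target (0,2,0) ∈ {TSO,PSO}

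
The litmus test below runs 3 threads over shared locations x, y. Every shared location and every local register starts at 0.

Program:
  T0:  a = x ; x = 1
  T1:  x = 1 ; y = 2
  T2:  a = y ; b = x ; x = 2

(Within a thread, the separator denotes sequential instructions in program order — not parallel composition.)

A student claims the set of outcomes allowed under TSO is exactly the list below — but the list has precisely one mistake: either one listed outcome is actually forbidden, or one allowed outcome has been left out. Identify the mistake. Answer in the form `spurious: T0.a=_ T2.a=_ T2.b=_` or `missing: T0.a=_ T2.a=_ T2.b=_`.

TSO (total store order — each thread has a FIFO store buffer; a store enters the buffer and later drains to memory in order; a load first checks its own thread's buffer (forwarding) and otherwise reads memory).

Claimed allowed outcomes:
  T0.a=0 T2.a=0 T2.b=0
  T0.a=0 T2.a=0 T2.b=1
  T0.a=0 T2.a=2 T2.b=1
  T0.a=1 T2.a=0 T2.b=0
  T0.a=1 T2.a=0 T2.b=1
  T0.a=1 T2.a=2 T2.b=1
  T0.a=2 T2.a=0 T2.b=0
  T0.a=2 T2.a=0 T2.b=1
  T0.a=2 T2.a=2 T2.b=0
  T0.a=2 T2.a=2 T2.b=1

spurious: T0.a=2 T2.a=2 T2.b=0

outcome vector order: (T0.a,T2.a,T2.b)
[TSO] allowed = {(0,0,0) (0,0,1) (0,2,1) (1,0,0) (1,0,1) (1,2,1) (2,0,0) (2,0,1) (2,2,1)}
claimed∖TSO = {(2,2,0)}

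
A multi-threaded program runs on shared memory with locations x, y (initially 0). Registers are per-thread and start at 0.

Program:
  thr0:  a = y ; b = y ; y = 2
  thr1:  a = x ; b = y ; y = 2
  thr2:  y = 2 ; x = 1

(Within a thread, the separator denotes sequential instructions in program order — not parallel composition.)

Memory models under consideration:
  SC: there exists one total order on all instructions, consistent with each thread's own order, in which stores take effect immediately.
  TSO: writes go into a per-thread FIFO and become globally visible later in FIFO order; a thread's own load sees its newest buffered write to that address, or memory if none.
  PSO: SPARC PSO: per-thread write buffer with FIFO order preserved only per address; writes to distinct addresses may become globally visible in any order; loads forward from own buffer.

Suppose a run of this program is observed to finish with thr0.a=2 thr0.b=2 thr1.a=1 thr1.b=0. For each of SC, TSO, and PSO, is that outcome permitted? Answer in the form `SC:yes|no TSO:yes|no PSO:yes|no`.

outcome vector order: (thr0.a,thr0.b,thr1.a,thr1.b)
SC (9): 0000, 0002, 0012, 0200, 0202, 0212, 2200, 2202, 2212
TSO (9): 0000, 0002, 0012, 0200, 0202, 0212, 2200, 2202, 2212
PSO (12): 0000, 0002, 0010, 0012, 0200, 0202, 0210, 0212, 2200, 2202, 2210, 2212
target 2210 ∈ {PSO}

SC:no TSO:no PSO:yes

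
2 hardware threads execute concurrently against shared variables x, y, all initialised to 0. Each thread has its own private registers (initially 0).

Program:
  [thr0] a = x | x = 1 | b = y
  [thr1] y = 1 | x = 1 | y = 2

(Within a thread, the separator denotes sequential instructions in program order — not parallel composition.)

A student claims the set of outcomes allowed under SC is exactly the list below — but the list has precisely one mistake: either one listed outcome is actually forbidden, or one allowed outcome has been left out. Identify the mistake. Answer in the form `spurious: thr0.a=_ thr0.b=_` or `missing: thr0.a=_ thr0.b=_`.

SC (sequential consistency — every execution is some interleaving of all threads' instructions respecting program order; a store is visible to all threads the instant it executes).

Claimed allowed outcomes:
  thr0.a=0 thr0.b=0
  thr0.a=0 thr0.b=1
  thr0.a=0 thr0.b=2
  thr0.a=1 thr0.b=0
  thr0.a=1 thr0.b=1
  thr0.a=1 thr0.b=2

outcome vector order: (thr0.a,thr0.b)
SC (5): 0/0, 0/1, 0/2, 1/1, 1/2
claimed∖SC = {1/0}

spurious: thr0.a=1 thr0.b=0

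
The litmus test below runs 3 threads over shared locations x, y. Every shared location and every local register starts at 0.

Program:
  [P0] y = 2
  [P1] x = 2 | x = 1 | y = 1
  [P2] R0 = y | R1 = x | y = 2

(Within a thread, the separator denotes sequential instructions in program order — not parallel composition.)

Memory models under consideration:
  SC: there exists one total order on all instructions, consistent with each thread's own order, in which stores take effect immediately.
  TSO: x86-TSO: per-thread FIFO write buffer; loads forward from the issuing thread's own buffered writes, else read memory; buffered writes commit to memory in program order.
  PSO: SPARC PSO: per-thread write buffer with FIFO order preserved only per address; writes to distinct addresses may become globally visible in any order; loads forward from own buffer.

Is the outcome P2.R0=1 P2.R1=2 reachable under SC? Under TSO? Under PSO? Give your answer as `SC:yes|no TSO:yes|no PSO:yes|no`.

SC:no TSO:no PSO:yes

outcome vector order: (P2.R0,P2.R1)
[SC] allowed = {00; 01; 02; 11; 20; 21; 22}
[TSO] allowed = {00; 01; 02; 11; 20; 21; 22}
[PSO] allowed = {00; 01; 02; 10; 11; 12; 20; 21; 22}
target 12 ∈ {PSO}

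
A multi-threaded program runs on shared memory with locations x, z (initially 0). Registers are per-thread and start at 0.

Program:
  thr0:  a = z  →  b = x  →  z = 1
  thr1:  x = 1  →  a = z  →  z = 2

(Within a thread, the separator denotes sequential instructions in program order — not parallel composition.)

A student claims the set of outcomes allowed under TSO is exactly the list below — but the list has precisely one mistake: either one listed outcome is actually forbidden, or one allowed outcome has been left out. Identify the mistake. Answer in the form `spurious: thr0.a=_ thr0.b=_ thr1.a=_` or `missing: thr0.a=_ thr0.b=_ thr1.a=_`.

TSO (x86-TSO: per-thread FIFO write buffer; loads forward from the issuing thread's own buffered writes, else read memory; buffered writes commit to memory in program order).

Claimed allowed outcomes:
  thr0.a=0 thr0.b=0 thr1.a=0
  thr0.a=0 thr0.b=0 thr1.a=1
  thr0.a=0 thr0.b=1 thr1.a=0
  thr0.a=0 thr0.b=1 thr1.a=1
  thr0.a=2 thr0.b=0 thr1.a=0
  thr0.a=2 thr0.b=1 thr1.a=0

spurious: thr0.a=2 thr0.b=0 thr1.a=0

outcome vector order: (thr0.a,thr0.b,thr1.a)
[TSO] allowed = {<0 0 0>, <0 0 1>, <0 1 0>, <0 1 1>, <2 1 0>}
claimed∖TSO = {<2 0 0>}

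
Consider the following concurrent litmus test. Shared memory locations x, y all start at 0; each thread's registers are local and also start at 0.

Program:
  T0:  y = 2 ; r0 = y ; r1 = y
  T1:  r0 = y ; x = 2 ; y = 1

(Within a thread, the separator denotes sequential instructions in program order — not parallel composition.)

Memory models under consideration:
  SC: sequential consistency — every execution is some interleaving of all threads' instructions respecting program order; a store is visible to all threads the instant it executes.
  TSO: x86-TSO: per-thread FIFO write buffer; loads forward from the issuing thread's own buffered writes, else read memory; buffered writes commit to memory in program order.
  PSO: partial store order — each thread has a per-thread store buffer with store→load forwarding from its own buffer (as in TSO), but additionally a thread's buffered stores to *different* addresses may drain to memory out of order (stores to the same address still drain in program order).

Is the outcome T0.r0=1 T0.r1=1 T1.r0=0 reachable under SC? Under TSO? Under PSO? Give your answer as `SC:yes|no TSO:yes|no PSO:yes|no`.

SC:yes TSO:yes PSO:yes

outcome vector order: (T0.r0,T0.r1,T1.r0)
SC (6): 110, 112, 210, 212, 220, 222
TSO (6): 110, 112, 210, 212, 220, 222
PSO (6): 110, 112, 210, 212, 220, 222
target 110 ∈ {SC,TSO,PSO}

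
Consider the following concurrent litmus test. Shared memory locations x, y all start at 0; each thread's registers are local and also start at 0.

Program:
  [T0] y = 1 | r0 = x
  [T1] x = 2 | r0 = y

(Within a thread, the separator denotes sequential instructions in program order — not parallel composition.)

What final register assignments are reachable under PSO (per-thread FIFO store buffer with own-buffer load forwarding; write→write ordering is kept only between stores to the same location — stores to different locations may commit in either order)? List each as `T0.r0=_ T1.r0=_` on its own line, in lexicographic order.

outcome vector order: (T0.r0,T1.r0)
|PSO outcomes| = 4

T0.r0=0 T1.r0=0
T0.r0=0 T1.r0=1
T0.r0=2 T1.r0=0
T0.r0=2 T1.r0=1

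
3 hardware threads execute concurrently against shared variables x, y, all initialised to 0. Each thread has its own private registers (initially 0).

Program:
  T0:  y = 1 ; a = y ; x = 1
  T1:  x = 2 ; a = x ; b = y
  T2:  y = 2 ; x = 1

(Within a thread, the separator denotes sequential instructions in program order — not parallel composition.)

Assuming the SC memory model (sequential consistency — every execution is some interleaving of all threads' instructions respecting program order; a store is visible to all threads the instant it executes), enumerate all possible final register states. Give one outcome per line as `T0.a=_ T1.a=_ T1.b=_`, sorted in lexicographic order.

T0.a=1 T1.a=1 T1.b=1
T0.a=1 T1.a=1 T1.b=2
T0.a=1 T1.a=2 T1.b=0
T0.a=1 T1.a=2 T1.b=1
T0.a=1 T1.a=2 T1.b=2
T0.a=2 T1.a=1 T1.b=2
T0.a=2 T1.a=2 T1.b=0
T0.a=2 T1.a=2 T1.b=1
T0.a=2 T1.a=2 T1.b=2

outcome vector order: (T0.a,T1.a,T1.b)
|SC outcomes| = 9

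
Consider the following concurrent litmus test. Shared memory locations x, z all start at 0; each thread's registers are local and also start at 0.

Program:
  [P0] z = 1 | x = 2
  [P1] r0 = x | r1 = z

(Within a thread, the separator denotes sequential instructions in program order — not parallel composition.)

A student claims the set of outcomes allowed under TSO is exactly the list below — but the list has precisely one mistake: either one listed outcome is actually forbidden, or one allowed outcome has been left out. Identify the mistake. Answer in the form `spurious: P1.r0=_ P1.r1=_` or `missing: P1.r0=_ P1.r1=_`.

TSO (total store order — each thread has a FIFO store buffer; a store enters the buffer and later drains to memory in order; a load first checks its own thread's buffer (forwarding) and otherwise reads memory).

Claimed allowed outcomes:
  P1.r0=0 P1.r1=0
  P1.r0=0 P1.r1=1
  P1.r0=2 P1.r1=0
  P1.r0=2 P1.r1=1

spurious: P1.r0=2 P1.r1=0

outcome vector order: (P1.r0,P1.r1)
TSO (3): <0 0>, <0 1>, <2 1>
claimed∖TSO = {<2 0>}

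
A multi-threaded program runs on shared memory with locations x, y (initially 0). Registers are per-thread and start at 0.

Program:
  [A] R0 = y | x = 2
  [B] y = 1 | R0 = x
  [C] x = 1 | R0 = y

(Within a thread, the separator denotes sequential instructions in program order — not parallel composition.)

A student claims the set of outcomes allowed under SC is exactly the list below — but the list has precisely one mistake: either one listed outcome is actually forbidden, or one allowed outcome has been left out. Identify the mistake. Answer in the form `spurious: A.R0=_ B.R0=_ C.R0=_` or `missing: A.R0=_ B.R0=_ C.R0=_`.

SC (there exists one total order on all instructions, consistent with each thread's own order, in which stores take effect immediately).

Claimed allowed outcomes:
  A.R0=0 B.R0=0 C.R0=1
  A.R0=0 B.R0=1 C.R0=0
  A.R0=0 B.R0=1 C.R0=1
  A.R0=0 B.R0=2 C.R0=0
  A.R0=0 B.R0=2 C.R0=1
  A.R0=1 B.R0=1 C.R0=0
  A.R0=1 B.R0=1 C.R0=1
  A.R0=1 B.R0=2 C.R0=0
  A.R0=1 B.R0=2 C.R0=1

outcome vector order: (A.R0,B.R0,C.R0)
under SC → 001; 010; 011; 020; 021; 101; 110; 111; 120; 121
SC∖claimed = {101}

missing: A.R0=1 B.R0=0 C.R0=1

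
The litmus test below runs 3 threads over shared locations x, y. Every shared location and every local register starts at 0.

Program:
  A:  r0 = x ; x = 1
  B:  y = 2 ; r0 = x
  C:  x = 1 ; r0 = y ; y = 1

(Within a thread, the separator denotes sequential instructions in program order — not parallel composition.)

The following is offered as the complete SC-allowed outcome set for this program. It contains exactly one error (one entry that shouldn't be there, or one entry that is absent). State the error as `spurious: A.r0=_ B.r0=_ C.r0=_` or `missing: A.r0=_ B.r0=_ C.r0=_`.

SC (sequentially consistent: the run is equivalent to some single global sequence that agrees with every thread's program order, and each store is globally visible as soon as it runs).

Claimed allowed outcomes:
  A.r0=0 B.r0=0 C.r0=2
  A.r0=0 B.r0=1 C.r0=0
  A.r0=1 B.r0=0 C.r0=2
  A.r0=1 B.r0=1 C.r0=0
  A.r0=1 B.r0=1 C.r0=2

missing: A.r0=0 B.r0=1 C.r0=2

outcome vector order: (A.r0,B.r0,C.r0)
SC (6): <0 0 2>; <0 1 0>; <0 1 2>; <1 0 2>; <1 1 0>; <1 1 2>
SC∖claimed = {<0 1 2>}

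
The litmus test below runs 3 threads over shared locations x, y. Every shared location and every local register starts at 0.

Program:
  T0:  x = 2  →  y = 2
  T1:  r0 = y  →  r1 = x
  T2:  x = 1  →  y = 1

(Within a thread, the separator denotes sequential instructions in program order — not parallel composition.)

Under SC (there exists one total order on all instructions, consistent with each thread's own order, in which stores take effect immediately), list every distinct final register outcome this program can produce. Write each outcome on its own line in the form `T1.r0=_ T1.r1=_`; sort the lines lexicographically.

outcome vector order: (T1.r0,T1.r1)
|SC outcomes| = 7

T1.r0=0 T1.r1=0
T1.r0=0 T1.r1=1
T1.r0=0 T1.r1=2
T1.r0=1 T1.r1=1
T1.r0=1 T1.r1=2
T1.r0=2 T1.r1=1
T1.r0=2 T1.r1=2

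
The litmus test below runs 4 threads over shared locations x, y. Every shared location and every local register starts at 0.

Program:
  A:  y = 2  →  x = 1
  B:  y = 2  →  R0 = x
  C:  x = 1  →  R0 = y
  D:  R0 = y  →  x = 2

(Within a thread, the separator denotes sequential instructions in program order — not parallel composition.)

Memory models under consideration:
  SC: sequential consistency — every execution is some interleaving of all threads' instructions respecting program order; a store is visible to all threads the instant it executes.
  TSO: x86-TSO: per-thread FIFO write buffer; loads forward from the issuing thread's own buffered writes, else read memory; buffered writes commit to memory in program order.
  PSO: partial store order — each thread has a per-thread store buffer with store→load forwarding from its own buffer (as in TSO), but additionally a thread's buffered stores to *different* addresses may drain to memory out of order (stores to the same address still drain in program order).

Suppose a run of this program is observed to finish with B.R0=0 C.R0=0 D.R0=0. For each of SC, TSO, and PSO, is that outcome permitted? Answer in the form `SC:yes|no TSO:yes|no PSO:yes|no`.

SC:no TSO:yes PSO:yes

outcome vector order: (B.R0,C.R0,D.R0)
SC (10): (0,2,0); (0,2,2); (1,0,0); (1,0,2); (1,2,0); (1,2,2); (2,0,0); (2,0,2); (2,2,0); (2,2,2)
TSO (12): (0,0,0); (0,0,2); (0,2,0); (0,2,2); (1,0,0); (1,0,2); (1,2,0); (1,2,2); (2,0,0); (2,0,2); (2,2,0); (2,2,2)
PSO (12): (0,0,0); (0,0,2); (0,2,0); (0,2,2); (1,0,0); (1,0,2); (1,2,0); (1,2,2); (2,0,0); (2,0,2); (2,2,0); (2,2,2)
target (0,0,0) ∈ {TSO,PSO}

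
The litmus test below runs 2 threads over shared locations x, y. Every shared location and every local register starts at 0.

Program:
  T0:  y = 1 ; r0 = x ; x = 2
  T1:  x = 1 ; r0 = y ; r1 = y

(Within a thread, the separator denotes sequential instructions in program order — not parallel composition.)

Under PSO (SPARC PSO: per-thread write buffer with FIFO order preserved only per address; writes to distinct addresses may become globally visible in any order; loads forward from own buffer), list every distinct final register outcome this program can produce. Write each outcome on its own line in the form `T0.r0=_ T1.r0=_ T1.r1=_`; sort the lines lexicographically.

outcome vector order: (T0.r0,T1.r0,T1.r1)
|PSO outcomes| = 6

T0.r0=0 T1.r0=0 T1.r1=0
T0.r0=0 T1.r0=0 T1.r1=1
T0.r0=0 T1.r0=1 T1.r1=1
T0.r0=1 T1.r0=0 T1.r1=0
T0.r0=1 T1.r0=0 T1.r1=1
T0.r0=1 T1.r0=1 T1.r1=1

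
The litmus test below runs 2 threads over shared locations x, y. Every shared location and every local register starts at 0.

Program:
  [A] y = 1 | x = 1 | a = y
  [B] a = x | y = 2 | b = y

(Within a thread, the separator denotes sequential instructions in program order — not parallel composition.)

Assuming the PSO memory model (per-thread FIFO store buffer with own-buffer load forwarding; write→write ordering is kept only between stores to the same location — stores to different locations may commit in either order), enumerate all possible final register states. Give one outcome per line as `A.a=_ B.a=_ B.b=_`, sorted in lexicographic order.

outcome vector order: (A.a,B.a,B.b)
|PSO outcomes| = 6

A.a=1 B.a=0 B.b=1
A.a=1 B.a=0 B.b=2
A.a=1 B.a=1 B.b=1
A.a=1 B.a=1 B.b=2
A.a=2 B.a=0 B.b=2
A.a=2 B.a=1 B.b=2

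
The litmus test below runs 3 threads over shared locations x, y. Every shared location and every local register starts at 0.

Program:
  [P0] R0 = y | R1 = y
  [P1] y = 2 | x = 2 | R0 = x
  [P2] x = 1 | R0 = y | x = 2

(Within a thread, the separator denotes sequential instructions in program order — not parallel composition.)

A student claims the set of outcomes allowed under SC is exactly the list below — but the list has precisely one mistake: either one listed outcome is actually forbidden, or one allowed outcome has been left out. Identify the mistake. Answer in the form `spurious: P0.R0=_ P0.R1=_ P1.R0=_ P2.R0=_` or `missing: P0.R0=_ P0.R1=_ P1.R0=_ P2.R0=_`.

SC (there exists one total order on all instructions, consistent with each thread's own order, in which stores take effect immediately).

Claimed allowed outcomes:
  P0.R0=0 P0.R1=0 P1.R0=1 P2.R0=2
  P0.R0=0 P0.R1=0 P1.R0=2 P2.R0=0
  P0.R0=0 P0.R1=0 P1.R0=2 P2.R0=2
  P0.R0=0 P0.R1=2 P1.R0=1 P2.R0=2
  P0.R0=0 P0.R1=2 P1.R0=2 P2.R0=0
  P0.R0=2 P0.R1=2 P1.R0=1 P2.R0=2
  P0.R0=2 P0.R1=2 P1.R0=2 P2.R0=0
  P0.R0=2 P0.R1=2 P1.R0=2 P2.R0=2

outcome vector order: (P0.R0,P0.R1,P1.R0,P2.R0)
SC (9): 0/0/1/2 0/0/2/0 0/0/2/2 0/2/1/2 0/2/2/0 0/2/2/2 2/2/1/2 2/2/2/0 2/2/2/2
SC∖claimed = {0/2/2/2}

missing: P0.R0=0 P0.R1=2 P1.R0=2 P2.R0=2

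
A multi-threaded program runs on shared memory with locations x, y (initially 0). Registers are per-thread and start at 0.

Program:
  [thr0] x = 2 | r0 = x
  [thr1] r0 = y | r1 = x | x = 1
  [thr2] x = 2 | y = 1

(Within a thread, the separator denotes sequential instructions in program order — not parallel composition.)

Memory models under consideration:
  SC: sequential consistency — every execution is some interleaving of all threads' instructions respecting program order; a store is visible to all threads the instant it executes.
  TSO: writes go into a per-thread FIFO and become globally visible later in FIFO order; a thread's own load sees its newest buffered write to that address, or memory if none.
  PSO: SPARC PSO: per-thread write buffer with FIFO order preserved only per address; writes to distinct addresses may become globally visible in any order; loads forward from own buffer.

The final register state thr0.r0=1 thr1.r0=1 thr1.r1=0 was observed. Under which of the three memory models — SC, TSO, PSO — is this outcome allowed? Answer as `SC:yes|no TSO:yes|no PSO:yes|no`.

outcome vector order: (thr0.r0,thr1.r0,thr1.r1)
SC: 6 outcomes — {100; 102; 112; 200; 202; 212}
TSO: 6 outcomes — {100; 102; 112; 200; 202; 212}
PSO: 8 outcomes — {100; 102; 110; 112; 200; 202; 210; 212}
target 110 ∈ {PSO}

SC:no TSO:no PSO:yes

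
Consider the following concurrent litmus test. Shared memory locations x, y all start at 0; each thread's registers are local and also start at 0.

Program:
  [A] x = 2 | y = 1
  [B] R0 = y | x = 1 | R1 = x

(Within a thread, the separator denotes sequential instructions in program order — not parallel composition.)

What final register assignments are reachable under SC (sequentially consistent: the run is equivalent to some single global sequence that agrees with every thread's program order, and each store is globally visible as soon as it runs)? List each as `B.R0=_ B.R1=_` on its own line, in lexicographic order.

B.R0=0 B.R1=1
B.R0=0 B.R1=2
B.R0=1 B.R1=1

outcome vector order: (B.R0,B.R1)
|SC outcomes| = 3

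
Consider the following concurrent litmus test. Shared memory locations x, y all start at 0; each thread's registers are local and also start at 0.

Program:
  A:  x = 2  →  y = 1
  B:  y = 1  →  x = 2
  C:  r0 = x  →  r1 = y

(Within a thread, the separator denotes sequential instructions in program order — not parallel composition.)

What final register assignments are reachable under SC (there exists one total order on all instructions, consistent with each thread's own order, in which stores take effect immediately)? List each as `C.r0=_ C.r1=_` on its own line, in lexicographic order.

outcome vector order: (C.r0,C.r1)
|SC outcomes| = 4

C.r0=0 C.r1=0
C.r0=0 C.r1=1
C.r0=2 C.r1=0
C.r0=2 C.r1=1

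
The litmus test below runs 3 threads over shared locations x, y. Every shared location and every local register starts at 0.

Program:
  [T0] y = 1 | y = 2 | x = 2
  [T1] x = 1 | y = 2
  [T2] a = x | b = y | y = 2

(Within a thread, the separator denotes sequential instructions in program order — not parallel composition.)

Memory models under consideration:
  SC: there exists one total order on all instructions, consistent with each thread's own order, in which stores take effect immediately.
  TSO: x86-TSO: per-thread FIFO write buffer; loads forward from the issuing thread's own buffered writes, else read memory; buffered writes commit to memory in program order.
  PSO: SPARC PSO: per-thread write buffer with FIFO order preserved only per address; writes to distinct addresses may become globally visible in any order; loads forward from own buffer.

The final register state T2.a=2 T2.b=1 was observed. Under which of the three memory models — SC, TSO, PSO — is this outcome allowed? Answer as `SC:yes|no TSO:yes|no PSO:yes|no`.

SC:no TSO:no PSO:yes

outcome vector order: (T2.a,T2.b)
SC: 7 outcomes — {00 01 02 10 11 12 22}
TSO: 7 outcomes — {00 01 02 10 11 12 22}
PSO: 9 outcomes — {00 01 02 10 11 12 20 21 22}
target 21 ∈ {PSO}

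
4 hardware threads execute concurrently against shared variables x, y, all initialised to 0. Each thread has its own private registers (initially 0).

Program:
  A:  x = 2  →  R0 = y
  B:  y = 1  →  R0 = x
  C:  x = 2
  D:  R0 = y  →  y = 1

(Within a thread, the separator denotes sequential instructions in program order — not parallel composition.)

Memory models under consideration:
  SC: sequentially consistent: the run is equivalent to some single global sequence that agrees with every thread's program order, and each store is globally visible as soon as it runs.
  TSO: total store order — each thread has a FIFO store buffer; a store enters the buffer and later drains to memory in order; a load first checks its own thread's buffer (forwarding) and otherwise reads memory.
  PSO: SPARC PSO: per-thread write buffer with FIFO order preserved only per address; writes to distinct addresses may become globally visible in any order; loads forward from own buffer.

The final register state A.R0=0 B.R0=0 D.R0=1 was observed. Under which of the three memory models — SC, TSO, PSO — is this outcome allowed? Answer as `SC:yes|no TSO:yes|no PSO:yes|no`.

SC:no TSO:yes PSO:yes

outcome vector order: (A.R0,B.R0,D.R0)
under SC → (0,2,0) (0,2,1) (1,0,0) (1,0,1) (1,2,0) (1,2,1)
under TSO → (0,0,0) (0,0,1) (0,2,0) (0,2,1) (1,0,0) (1,0,1) (1,2,0) (1,2,1)
under PSO → (0,0,0) (0,0,1) (0,2,0) (0,2,1) (1,0,0) (1,0,1) (1,2,0) (1,2,1)
target (0,0,1) ∈ {TSO,PSO}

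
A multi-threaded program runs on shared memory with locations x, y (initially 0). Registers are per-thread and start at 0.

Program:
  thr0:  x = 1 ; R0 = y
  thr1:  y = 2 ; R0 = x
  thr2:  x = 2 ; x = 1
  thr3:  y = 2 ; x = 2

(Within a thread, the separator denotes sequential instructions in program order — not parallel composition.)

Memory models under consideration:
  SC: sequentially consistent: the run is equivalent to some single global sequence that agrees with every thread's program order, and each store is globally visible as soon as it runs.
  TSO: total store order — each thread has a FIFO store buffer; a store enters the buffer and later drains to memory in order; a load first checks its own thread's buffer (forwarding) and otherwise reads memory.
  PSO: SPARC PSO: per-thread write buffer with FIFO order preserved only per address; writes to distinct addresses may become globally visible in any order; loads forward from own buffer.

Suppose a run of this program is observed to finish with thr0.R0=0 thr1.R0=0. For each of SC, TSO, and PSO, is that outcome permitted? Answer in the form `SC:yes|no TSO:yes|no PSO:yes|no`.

outcome vector order: (thr0.R0,thr1.R0)
under SC → (0,1), (0,2), (2,0), (2,1), (2,2)
under TSO → (0,0), (0,1), (0,2), (2,0), (2,1), (2,2)
under PSO → (0,0), (0,1), (0,2), (2,0), (2,1), (2,2)
target (0,0) ∈ {TSO,PSO}

SC:no TSO:yes PSO:yes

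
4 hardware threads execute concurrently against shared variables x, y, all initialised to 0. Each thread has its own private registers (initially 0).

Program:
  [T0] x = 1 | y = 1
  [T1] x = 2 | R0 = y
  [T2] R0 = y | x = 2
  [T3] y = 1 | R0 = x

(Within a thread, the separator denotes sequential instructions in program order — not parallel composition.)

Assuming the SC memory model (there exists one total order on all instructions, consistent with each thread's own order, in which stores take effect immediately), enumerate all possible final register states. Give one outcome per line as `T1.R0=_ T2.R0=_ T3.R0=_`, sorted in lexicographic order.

outcome vector order: (T1.R0,T2.R0,T3.R0)
|SC outcomes| = 10

T1.R0=0 T2.R0=0 T3.R0=1
T1.R0=0 T2.R0=0 T3.R0=2
T1.R0=0 T2.R0=1 T3.R0=1
T1.R0=0 T2.R0=1 T3.R0=2
T1.R0=1 T2.R0=0 T3.R0=0
T1.R0=1 T2.R0=0 T3.R0=1
T1.R0=1 T2.R0=0 T3.R0=2
T1.R0=1 T2.R0=1 T3.R0=0
T1.R0=1 T2.R0=1 T3.R0=1
T1.R0=1 T2.R0=1 T3.R0=2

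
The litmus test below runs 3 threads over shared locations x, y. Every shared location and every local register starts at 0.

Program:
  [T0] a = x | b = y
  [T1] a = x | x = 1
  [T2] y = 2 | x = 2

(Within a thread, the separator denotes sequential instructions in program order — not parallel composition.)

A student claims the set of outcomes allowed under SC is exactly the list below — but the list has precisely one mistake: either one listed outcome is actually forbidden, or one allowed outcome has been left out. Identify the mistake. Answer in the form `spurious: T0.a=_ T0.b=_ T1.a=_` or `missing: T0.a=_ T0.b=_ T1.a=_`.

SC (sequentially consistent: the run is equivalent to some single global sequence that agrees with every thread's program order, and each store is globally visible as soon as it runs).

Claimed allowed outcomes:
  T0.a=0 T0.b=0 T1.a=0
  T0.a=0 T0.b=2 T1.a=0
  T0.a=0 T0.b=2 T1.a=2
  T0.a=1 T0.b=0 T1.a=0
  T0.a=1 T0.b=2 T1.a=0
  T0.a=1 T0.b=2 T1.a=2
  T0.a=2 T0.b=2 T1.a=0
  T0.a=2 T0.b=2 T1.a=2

outcome vector order: (T0.a,T0.b,T1.a)
SC: 9 outcomes — {<0 0 0> <0 0 2> <0 2 0> <0 2 2> <1 0 0> <1 2 0> <1 2 2> <2 2 0> <2 2 2>}
SC∖claimed = {<0 0 2>}

missing: T0.a=0 T0.b=0 T1.a=2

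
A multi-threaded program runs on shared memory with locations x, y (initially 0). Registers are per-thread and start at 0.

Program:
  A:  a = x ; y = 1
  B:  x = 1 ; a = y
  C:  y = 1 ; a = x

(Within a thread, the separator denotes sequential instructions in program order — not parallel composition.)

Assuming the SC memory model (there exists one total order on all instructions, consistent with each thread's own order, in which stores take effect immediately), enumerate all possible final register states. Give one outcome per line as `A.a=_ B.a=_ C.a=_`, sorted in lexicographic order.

outcome vector order: (A.a,B.a,C.a)
|SC outcomes| = 6

A.a=0 B.a=0 C.a=1
A.a=0 B.a=1 C.a=0
A.a=0 B.a=1 C.a=1
A.a=1 B.a=0 C.a=1
A.a=1 B.a=1 C.a=0
A.a=1 B.a=1 C.a=1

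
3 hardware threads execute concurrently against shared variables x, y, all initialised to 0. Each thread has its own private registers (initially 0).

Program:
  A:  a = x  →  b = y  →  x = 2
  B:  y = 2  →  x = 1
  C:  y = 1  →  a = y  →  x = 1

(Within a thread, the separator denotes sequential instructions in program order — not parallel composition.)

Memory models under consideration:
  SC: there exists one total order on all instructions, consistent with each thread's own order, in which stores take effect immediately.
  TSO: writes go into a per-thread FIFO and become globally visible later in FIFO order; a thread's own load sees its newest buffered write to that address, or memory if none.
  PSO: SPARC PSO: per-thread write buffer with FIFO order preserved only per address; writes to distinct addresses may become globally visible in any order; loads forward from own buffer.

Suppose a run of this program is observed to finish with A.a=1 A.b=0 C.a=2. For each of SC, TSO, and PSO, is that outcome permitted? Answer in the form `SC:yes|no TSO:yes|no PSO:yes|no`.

outcome vector order: (A.a,A.b,C.a)
under SC → 0/0/1; 0/0/2; 0/1/1; 0/1/2; 0/2/1; 0/2/2; 1/1/1; 1/2/1; 1/2/2
under TSO → 0/0/1; 0/0/2; 0/1/1; 0/1/2; 0/2/1; 0/2/2; 1/1/1; 1/2/1; 1/2/2
under PSO → 0/0/1; 0/0/2; 0/1/1; 0/1/2; 0/2/1; 0/2/2; 1/0/1; 1/0/2; 1/1/1; 1/1/2; 1/2/1; 1/2/2
target 1/0/2 ∈ {PSO}

SC:no TSO:no PSO:yes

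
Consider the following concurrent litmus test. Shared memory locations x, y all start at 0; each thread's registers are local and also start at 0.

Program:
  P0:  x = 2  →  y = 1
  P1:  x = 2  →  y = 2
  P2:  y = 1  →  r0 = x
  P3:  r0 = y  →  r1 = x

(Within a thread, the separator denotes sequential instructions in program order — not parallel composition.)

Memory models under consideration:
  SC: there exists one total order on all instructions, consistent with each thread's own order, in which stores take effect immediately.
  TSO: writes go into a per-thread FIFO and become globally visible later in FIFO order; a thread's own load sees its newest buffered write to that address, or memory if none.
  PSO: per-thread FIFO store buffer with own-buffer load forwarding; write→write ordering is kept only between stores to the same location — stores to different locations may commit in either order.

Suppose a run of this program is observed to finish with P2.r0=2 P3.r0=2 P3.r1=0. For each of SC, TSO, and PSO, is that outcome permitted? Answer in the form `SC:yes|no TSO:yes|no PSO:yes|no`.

SC:no TSO:no PSO:yes

outcome vector order: (P2.r0,P3.r0,P3.r1)
SC: 10 outcomes — {<0 0 0>, <0 0 2>, <0 1 0>, <0 1 2>, <0 2 2>, <2 0 0>, <2 0 2>, <2 1 0>, <2 1 2>, <2 2 2>}
TSO: 10 outcomes — {<0 0 0>, <0 0 2>, <0 1 0>, <0 1 2>, <0 2 2>, <2 0 0>, <2 0 2>, <2 1 0>, <2 1 2>, <2 2 2>}
PSO: 12 outcomes — {<0 0 0>, <0 0 2>, <0 1 0>, <0 1 2>, <0 2 0>, <0 2 2>, <2 0 0>, <2 0 2>, <2 1 0>, <2 1 2>, <2 2 0>, <2 2 2>}
target <2 2 0> ∈ {PSO}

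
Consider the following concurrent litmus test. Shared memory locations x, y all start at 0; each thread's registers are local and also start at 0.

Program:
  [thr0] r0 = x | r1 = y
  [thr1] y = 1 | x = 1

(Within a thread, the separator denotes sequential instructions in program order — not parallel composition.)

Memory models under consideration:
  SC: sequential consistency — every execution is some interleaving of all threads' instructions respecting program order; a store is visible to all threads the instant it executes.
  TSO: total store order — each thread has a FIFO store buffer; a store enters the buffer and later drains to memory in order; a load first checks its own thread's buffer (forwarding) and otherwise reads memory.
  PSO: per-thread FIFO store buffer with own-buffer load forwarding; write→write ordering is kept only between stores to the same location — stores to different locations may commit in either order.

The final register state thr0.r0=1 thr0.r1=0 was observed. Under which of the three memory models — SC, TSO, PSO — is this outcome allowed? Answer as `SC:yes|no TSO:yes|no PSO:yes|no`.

SC:no TSO:no PSO:yes

outcome vector order: (thr0.r0,thr0.r1)
under SC → 00; 01; 11
under TSO → 00; 01; 11
under PSO → 00; 01; 10; 11
target 10 ∈ {PSO}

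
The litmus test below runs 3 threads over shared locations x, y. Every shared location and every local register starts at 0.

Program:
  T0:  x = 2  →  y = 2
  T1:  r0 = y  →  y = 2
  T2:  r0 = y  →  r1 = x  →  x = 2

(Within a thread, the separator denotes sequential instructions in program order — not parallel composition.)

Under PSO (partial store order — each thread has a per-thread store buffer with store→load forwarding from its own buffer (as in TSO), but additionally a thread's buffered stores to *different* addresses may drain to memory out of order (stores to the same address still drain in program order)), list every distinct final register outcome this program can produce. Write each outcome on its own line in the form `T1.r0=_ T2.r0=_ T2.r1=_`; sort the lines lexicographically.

outcome vector order: (T1.r0,T2.r0,T2.r1)
|PSO outcomes| = 8

T1.r0=0 T2.r0=0 T2.r1=0
T1.r0=0 T2.r0=0 T2.r1=2
T1.r0=0 T2.r0=2 T2.r1=0
T1.r0=0 T2.r0=2 T2.r1=2
T1.r0=2 T2.r0=0 T2.r1=0
T1.r0=2 T2.r0=0 T2.r1=2
T1.r0=2 T2.r0=2 T2.r1=0
T1.r0=2 T2.r0=2 T2.r1=2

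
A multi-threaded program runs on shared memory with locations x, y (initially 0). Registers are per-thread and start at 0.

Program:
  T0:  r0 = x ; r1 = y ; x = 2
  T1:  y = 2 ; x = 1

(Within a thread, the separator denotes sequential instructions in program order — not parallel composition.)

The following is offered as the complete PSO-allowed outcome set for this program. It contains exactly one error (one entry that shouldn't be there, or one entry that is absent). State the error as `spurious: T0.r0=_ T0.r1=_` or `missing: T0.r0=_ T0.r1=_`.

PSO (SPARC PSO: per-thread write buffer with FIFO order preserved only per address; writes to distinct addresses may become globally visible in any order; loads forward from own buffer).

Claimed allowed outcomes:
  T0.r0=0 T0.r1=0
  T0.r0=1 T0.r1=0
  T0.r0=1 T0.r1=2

outcome vector order: (T0.r0,T0.r1)
[PSO] allowed = {<0 0> <0 2> <1 0> <1 2>}
PSO∖claimed = {<0 2>}

missing: T0.r0=0 T0.r1=2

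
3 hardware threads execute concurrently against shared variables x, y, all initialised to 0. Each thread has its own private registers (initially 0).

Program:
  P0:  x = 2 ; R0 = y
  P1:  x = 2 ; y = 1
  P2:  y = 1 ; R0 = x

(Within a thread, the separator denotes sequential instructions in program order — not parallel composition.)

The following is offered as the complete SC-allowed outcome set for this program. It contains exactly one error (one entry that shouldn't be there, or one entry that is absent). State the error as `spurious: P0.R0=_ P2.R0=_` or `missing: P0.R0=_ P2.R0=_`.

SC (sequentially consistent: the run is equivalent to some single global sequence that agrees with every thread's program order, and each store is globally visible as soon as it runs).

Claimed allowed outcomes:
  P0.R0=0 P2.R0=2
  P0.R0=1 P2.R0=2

outcome vector order: (P0.R0,P2.R0)
SC: 3 outcomes — {02 10 12}
SC∖claimed = {10}

missing: P0.R0=1 P2.R0=0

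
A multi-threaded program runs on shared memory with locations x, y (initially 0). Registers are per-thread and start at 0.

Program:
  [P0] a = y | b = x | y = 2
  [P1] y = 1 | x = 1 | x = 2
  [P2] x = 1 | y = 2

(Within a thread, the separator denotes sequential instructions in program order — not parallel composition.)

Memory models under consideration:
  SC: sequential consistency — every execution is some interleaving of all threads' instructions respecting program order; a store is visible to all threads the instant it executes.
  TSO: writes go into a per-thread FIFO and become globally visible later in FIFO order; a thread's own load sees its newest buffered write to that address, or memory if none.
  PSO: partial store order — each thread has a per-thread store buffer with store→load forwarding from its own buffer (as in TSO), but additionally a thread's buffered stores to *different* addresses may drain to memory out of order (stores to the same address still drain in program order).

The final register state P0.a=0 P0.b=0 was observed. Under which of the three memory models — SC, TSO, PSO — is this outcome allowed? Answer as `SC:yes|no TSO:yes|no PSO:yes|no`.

outcome vector order: (P0.a,P0.b)
SC (8): (0,0) (0,1) (0,2) (1,0) (1,1) (1,2) (2,1) (2,2)
TSO (8): (0,0) (0,1) (0,2) (1,0) (1,1) (1,2) (2,1) (2,2)
PSO (9): (0,0) (0,1) (0,2) (1,0) (1,1) (1,2) (2,0) (2,1) (2,2)
target (0,0) ∈ {SC,TSO,PSO}

SC:yes TSO:yes PSO:yes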